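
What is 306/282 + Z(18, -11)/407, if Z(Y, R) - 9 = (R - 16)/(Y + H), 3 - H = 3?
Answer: 42219/38258 ≈ 1.1035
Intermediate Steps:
H = 0 (H = 3 - 1*3 = 3 - 3 = 0)
Z(Y, R) = 9 + (-16 + R)/Y (Z(Y, R) = 9 + (R - 16)/(Y + 0) = 9 + (-16 + R)/Y)
306/282 + Z(18, -11)/407 = 306/282 + ((-16 - 11 + 9*18)/18)/407 = 306*(1/282) + ((-16 - 11 + 162)/18)*(1/407) = 51/47 + ((1/18)*135)*(1/407) = 51/47 + (15/2)*(1/407) = 51/47 + 15/814 = 42219/38258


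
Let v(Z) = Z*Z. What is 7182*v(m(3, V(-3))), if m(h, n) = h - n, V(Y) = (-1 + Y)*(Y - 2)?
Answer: 2075598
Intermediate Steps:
V(Y) = (-1 + Y)*(-2 + Y)
v(Z) = Z²
7182*v(m(3, V(-3))) = 7182*(3 - (2 + (-3)² - 3*(-3)))² = 7182*(3 - (2 + 9 + 9))² = 7182*(3 - 1*20)² = 7182*(3 - 20)² = 7182*(-17)² = 7182*289 = 2075598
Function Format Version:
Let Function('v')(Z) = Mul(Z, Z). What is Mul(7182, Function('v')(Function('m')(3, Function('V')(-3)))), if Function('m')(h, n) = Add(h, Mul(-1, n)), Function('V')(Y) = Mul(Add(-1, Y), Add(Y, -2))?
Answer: 2075598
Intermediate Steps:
Function('V')(Y) = Mul(Add(-1, Y), Add(-2, Y))
Function('v')(Z) = Pow(Z, 2)
Mul(7182, Function('v')(Function('m')(3, Function('V')(-3)))) = Mul(7182, Pow(Add(3, Mul(-1, Add(2, Pow(-3, 2), Mul(-3, -3)))), 2)) = Mul(7182, Pow(Add(3, Mul(-1, Add(2, 9, 9))), 2)) = Mul(7182, Pow(Add(3, Mul(-1, 20)), 2)) = Mul(7182, Pow(Add(3, -20), 2)) = Mul(7182, Pow(-17, 2)) = Mul(7182, 289) = 2075598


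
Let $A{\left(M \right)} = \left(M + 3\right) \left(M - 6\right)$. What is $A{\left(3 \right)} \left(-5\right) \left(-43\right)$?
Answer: $-3870$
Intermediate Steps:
$A{\left(M \right)} = \left(-6 + M\right) \left(3 + M\right)$ ($A{\left(M \right)} = \left(3 + M\right) \left(-6 + M\right) = \left(-6 + M\right) \left(3 + M\right)$)
$A{\left(3 \right)} \left(-5\right) \left(-43\right) = \left(-18 + 3^{2} - 9\right) \left(-5\right) \left(-43\right) = \left(-18 + 9 - 9\right) \left(-5\right) \left(-43\right) = \left(-18\right) \left(-5\right) \left(-43\right) = 90 \left(-43\right) = -3870$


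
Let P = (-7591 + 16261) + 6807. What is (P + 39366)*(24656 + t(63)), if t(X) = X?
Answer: 1355664117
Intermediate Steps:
P = 15477 (P = 8670 + 6807 = 15477)
(P + 39366)*(24656 + t(63)) = (15477 + 39366)*(24656 + 63) = 54843*24719 = 1355664117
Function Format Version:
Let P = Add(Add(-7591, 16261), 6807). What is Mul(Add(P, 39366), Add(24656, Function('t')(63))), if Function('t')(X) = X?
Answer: 1355664117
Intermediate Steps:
P = 15477 (P = Add(8670, 6807) = 15477)
Mul(Add(P, 39366), Add(24656, Function('t')(63))) = Mul(Add(15477, 39366), Add(24656, 63)) = Mul(54843, 24719) = 1355664117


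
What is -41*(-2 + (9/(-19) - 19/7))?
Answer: 28290/133 ≈ 212.71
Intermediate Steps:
-41*(-2 + (9/(-19) - 19/7)) = -41*(-2 + (9*(-1/19) - 19*⅐)) = -41*(-2 + (-9/19 - 19/7)) = -41*(-2 - 424/133) = -41*(-690/133) = 28290/133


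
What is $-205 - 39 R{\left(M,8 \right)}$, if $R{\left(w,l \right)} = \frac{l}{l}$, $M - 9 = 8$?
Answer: $-244$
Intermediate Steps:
$M = 17$ ($M = 9 + 8 = 17$)
$R{\left(w,l \right)} = 1$
$-205 - 39 R{\left(M,8 \right)} = -205 - 39 = -244$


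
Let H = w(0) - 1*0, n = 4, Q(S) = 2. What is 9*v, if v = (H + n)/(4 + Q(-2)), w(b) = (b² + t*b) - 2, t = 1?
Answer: 3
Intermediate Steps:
w(b) = -2 + b + b² (w(b) = (b² + 1*b) - 2 = (b² + b) - 2 = (b + b²) - 2 = -2 + b + b²)
H = -2 (H = (-2 + 0 + 0²) - 1*0 = (-2 + 0 + 0) + 0 = -2 + 0 = -2)
v = ⅓ (v = (-2 + 4)/(4 + 2) = 2/6 = 2*(⅙) = ⅓ ≈ 0.33333)
9*v = 9*(⅓) = 3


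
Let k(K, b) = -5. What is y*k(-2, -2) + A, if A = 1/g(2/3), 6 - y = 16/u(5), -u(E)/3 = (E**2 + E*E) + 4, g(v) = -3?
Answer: -2497/81 ≈ -30.827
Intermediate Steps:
u(E) = -12 - 6*E**2 (u(E) = -3*((E**2 + E*E) + 4) = -3*((E**2 + E**2) + 4) = -3*(2*E**2 + 4) = -3*(4 + 2*E**2) = -12 - 6*E**2)
y = 494/81 (y = 6 - 16/(-12 - 6*5**2) = 6 - 16/(-12 - 6*25) = 6 - 16/(-12 - 150) = 6 - 16/(-162) = 6 - 16*(-1)/162 = 6 - 1*(-8/81) = 6 + 8/81 = 494/81 ≈ 6.0988)
A = -1/3 (A = 1/(-3) = -1/3 ≈ -0.33333)
y*k(-2, -2) + A = (494/81)*(-5) - 1/3 = -2470/81 - 1/3 = -2497/81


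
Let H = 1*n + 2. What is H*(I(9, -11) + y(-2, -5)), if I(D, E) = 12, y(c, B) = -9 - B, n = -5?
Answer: -24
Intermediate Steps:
H = -3 (H = 1*(-5) + 2 = -5 + 2 = -3)
H*(I(9, -11) + y(-2, -5)) = -3*(12 + (-9 - 1*(-5))) = -3*(12 + (-9 + 5)) = -3*(12 - 4) = -3*8 = -24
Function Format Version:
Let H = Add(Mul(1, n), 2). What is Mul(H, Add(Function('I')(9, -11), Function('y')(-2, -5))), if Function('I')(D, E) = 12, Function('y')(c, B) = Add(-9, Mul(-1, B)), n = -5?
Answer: -24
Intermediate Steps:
H = -3 (H = Add(Mul(1, -5), 2) = Add(-5, 2) = -3)
Mul(H, Add(Function('I')(9, -11), Function('y')(-2, -5))) = Mul(-3, Add(12, Add(-9, Mul(-1, -5)))) = Mul(-3, Add(12, Add(-9, 5))) = Mul(-3, Add(12, -4)) = Mul(-3, 8) = -24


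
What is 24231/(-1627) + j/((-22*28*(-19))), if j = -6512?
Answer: -3343121/216391 ≈ -15.449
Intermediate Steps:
24231/(-1627) + j/((-22*28*(-19))) = 24231/(-1627) - 6512/(-22*28*(-19)) = 24231*(-1/1627) - 6512/((-616*(-19))) = -24231/1627 - 6512/11704 = -24231/1627 - 6512*1/11704 = -24231/1627 - 74/133 = -3343121/216391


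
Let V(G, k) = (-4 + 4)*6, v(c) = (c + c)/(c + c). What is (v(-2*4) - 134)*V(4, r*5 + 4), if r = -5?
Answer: 0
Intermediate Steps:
v(c) = 1 (v(c) = (2*c)/((2*c)) = (2*c)*(1/(2*c)) = 1)
V(G, k) = 0 (V(G, k) = 0*6 = 0)
(v(-2*4) - 134)*V(4, r*5 + 4) = (1 - 134)*0 = -133*0 = 0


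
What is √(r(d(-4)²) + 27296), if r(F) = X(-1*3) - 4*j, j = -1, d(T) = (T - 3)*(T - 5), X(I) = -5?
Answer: √27295 ≈ 165.21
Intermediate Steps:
d(T) = (-5 + T)*(-3 + T) (d(T) = (-3 + T)*(-5 + T) = (-5 + T)*(-3 + T))
r(F) = -1 (r(F) = -5 - 4*(-1) = -5 + 4 = -1)
√(r(d(-4)²) + 27296) = √(-1 + 27296) = √27295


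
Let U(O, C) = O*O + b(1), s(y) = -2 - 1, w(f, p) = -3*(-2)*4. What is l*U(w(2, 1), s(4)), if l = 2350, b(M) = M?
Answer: 1355950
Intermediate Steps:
w(f, p) = 24 (w(f, p) = 6*4 = 24)
s(y) = -3
U(O, C) = 1 + O**2 (U(O, C) = O*O + 1 = O**2 + 1 = 1 + O**2)
l*U(w(2, 1), s(4)) = 2350*(1 + 24**2) = 2350*(1 + 576) = 2350*577 = 1355950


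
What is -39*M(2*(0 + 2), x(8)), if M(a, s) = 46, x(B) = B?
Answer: -1794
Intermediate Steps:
-39*M(2*(0 + 2), x(8)) = -39*46 = -1794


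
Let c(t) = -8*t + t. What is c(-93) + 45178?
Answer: 45829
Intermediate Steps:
c(t) = -7*t
c(-93) + 45178 = -7*(-93) + 45178 = 651 + 45178 = 45829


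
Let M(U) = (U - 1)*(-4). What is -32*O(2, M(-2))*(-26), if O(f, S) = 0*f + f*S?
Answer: 19968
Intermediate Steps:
M(U) = 4 - 4*U (M(U) = (-1 + U)*(-4) = 4 - 4*U)
O(f, S) = S*f (O(f, S) = 0 + S*f = S*f)
-32*O(2, M(-2))*(-26) = -32*((4 - 4*(-2))*2)*(-26) = -32*((4 + 8)*2)*(-26) = -32*(12*2)*(-26) = -32*24*(-26) = -768*(-26) = -1*(-19968) = 19968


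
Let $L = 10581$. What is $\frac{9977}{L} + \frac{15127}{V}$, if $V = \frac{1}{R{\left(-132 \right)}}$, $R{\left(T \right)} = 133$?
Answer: $\frac{21287828648}{10581} \approx 2.0119 \cdot 10^{6}$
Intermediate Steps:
$V = \frac{1}{133} \approx 0.0075188$
$\frac{9977}{L} + \frac{15127}{V} = \frac{9977}{10581} + 15127 \frac{1}{\frac{1}{133}} = 9977 \cdot \frac{1}{10581} + 15127 \cdot 133 = \frac{9977}{10581} + 2011891 = \frac{21287828648}{10581}$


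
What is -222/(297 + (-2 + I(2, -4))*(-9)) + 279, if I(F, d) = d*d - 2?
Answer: 17503/63 ≈ 277.83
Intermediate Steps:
I(F, d) = -2 + d² (I(F, d) = d² - 2 = -2 + d²)
-222/(297 + (-2 + I(2, -4))*(-9)) + 279 = -222/(297 + (-2 + (-2 + (-4)²))*(-9)) + 279 = -222/(297 + (-2 + (-2 + 16))*(-9)) + 279 = -222/(297 + (-2 + 14)*(-9)) + 279 = -222/(297 + 12*(-9)) + 279 = -222/(297 - 108) + 279 = -222/189 + 279 = (1/189)*(-222) + 279 = -74/63 + 279 = 17503/63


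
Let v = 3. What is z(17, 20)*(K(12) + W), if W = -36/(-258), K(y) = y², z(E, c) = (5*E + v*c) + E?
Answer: 1004076/43 ≈ 23351.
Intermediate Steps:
z(E, c) = 3*c + 6*E (z(E, c) = (5*E + 3*c) + E = (3*c + 5*E) + E = 3*c + 6*E)
W = 6/43 (W = -36*(-1/258) = 6/43 ≈ 0.13953)
z(17, 20)*(K(12) + W) = (3*20 + 6*17)*(12² + 6/43) = (60 + 102)*(144 + 6/43) = 162*(6198/43) = 1004076/43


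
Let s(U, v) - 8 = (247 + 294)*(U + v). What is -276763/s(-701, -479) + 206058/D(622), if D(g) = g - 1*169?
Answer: 43889010405/96394172 ≈ 455.31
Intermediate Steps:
D(g) = -169 + g (D(g) = g - 169 = -169 + g)
s(U, v) = 8 + 541*U + 541*v (s(U, v) = 8 + (247 + 294)*(U + v) = 8 + 541*(U + v) = 8 + (541*U + 541*v) = 8 + 541*U + 541*v)
-276763/s(-701, -479) + 206058/D(622) = -276763/(8 + 541*(-701) + 541*(-479)) + 206058/(-169 + 622) = -276763/(8 - 379241 - 259139) + 206058/453 = -276763/(-638372) + 206058*(1/453) = -276763*(-1/638372) + 68686/151 = 276763/638372 + 68686/151 = 43889010405/96394172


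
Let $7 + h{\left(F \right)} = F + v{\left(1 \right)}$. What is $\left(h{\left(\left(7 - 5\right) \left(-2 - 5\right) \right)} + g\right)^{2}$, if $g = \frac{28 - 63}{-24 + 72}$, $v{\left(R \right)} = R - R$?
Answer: $\frac{1087849}{2304} \approx 472.16$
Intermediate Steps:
$v{\left(R \right)} = 0$
$h{\left(F \right)} = -7 + F$ ($h{\left(F \right)} = -7 + \left(F + 0\right) = -7 + F$)
$g = - \frac{35}{48} \approx -0.72917$
$\left(h{\left(\left(7 - 5\right) \left(-2 - 5\right) \right)} + g\right)^{2} = \left(\left(-7 + \left(7 - 5\right) \left(-2 - 5\right)\right) - \frac{35}{48}\right)^{2} = \left(\left(-7 + 2 \left(-7\right)\right) - \frac{35}{48}\right)^{2} = \left(\left(-7 - 14\right) - \frac{35}{48}\right)^{2} = \left(-21 - \frac{35}{48}\right)^{2} = \left(- \frac{1043}{48}\right)^{2} = \frac{1087849}{2304}$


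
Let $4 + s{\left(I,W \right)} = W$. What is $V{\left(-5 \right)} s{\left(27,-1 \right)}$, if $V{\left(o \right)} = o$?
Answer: $25$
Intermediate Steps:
$s{\left(I,W \right)} = -4 + W$
$V{\left(-5 \right)} s{\left(27,-1 \right)} = - 5 \left(-4 - 1\right) = \left(-5\right) \left(-5\right) = 25$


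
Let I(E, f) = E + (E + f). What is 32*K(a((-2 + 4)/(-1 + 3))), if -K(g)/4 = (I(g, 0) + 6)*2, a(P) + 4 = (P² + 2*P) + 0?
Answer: -1024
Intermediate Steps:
a(P) = -4 + P² + 2*P (a(P) = -4 + ((P² + 2*P) + 0) = -4 + (P² + 2*P) = -4 + P² + 2*P)
I(E, f) = f + 2*E
K(g) = -48 - 16*g (K(g) = -4*((0 + 2*g) + 6)*2 = -4*(2*g + 6)*2 = -4*(6 + 2*g)*2 = -4*(12 + 4*g) = -48 - 16*g)
32*K(a((-2 + 4)/(-1 + 3))) = 32*(-48 - 16*(-4 + ((-2 + 4)/(-1 + 3))² + 2*((-2 + 4)/(-1 + 3)))) = 32*(-48 - 16*(-4 + (2/2)² + 2*(2/2))) = 32*(-48 - 16*(-4 + (2*(½))² + 2*(2*(½)))) = 32*(-48 - 16*(-4 + 1² + 2*1)) = 32*(-48 - 16*(-4 + 1 + 2)) = 32*(-48 - 16*(-1)) = 32*(-48 + 16) = 32*(-32) = -1024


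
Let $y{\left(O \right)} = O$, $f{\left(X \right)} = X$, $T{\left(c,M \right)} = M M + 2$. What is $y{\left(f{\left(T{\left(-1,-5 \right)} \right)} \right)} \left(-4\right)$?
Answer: $-108$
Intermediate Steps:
$T{\left(c,M \right)} = 2 + M^{2}$ ($T{\left(c,M \right)} = M^{2} + 2 = 2 + M^{2}$)
$y{\left(f{\left(T{\left(-1,-5 \right)} \right)} \right)} \left(-4\right) = \left(2 + \left(-5\right)^{2}\right) \left(-4\right) = \left(2 + 25\right) \left(-4\right) = 27 \left(-4\right) = -108$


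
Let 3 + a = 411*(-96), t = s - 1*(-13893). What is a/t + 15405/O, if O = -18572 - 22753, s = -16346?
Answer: 106190314/6758015 ≈ 15.713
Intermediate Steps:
t = -2453 (t = -16346 - 1*(-13893) = -16346 + 13893 = -2453)
a = -39459 (a = -3 + 411*(-96) = -3 - 39456 = -39459)
O = -41325
a/t + 15405/O = -39459/(-2453) + 15405/(-41325) = -39459*(-1/2453) + 15405*(-1/41325) = 39459/2453 - 1027/2755 = 106190314/6758015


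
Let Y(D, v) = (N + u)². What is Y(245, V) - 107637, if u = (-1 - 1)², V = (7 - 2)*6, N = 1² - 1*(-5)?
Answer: -107537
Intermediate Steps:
N = 6 (N = 1 + 5 = 6)
V = 30 (V = 5*6 = 30)
u = 4 (u = (-2)² = 4)
Y(D, v) = 100 (Y(D, v) = (6 + 4)² = 10² = 100)
Y(245, V) - 107637 = 100 - 107637 = -107537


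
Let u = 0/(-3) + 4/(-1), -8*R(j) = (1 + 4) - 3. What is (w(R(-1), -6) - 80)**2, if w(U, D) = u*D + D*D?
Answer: 400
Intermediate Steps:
R(j) = -1/4 (R(j) = -((1 + 4) - 3)/8 = -(5 - 3)/8 = -1/8*2 = -1/4)
u = -4 (u = 0*(-1/3) + 4*(-1) = 0 - 4 = -4)
w(U, D) = D**2 - 4*D (w(U, D) = -4*D + D*D = -4*D + D**2 = D**2 - 4*D)
(w(R(-1), -6) - 80)**2 = (-6*(-4 - 6) - 80)**2 = (-6*(-10) - 80)**2 = (60 - 80)**2 = (-20)**2 = 400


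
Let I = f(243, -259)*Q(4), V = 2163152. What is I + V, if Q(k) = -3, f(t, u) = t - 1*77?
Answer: 2162654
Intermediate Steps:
f(t, u) = -77 + t (f(t, u) = t - 77 = -77 + t)
I = -498 (I = (-77 + 243)*(-3) = 166*(-3) = -498)
I + V = -498 + 2163152 = 2162654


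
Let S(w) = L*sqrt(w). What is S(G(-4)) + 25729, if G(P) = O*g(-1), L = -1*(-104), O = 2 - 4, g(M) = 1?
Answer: 25729 + 104*I*sqrt(2) ≈ 25729.0 + 147.08*I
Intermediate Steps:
O = -2
L = 104
G(P) = -2 (G(P) = -2*1 = -2)
S(w) = 104*sqrt(w)
S(G(-4)) + 25729 = 104*sqrt(-2) + 25729 = 104*(I*sqrt(2)) + 25729 = 104*I*sqrt(2) + 25729 = 25729 + 104*I*sqrt(2)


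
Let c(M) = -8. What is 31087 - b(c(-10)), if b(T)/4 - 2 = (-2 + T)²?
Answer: 30679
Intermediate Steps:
b(T) = 8 + 4*(-2 + T)²
31087 - b(c(-10)) = 31087 - (8 + 4*(-2 - 8)²) = 31087 - (8 + 4*(-10)²) = 31087 - (8 + 4*100) = 31087 - (8 + 400) = 31087 - 1*408 = 31087 - 408 = 30679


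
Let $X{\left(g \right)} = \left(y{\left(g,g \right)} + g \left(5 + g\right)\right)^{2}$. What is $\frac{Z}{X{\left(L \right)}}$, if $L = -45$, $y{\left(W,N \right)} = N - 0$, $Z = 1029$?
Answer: $\frac{343}{1026675} \approx 0.00033409$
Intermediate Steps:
$y{\left(W,N \right)} = N$ ($y{\left(W,N \right)} = N + 0 = N$)
$X{\left(g \right)} = \left(g + g \left(5 + g\right)\right)^{2}$
$\frac{Z}{X{\left(L \right)}} = \frac{1029}{\left(-45\right)^{2} \left(6 - 45\right)^{2}} = \frac{1029}{2025 \left(-39\right)^{2}} = \frac{1029}{2025 \cdot 1521} = \frac{1029}{3080025} = 1029 \cdot \frac{1}{3080025} = \frac{343}{1026675}$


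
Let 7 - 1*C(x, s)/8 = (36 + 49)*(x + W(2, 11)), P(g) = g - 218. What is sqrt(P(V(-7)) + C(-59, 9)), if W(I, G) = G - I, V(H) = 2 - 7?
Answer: sqrt(33833) ≈ 183.94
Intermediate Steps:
V(H) = -5
P(g) = -218 + g
C(x, s) = -6064 - 680*x (C(x, s) = 56 - 8*(36 + 49)*(x + (11 - 1*2)) = 56 - 680*(x + (11 - 2)) = 56 - 680*(x + 9) = 56 - 680*(9 + x) = 56 - 8*(765 + 85*x) = 56 + (-6120 - 680*x) = -6064 - 680*x)
sqrt(P(V(-7)) + C(-59, 9)) = sqrt((-218 - 5) + (-6064 - 680*(-59))) = sqrt(-223 + (-6064 + 40120)) = sqrt(-223 + 34056) = sqrt(33833)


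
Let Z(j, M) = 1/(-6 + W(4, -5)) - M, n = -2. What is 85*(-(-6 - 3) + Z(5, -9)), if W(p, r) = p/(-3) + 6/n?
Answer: 47175/31 ≈ 1521.8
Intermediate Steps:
W(p, r) = -3 - p/3 (W(p, r) = p/(-3) + 6/(-2) = p*(-⅓) + 6*(-½) = -p/3 - 3 = -3 - p/3)
Z(j, M) = -3/31 - M (Z(j, M) = 1/(-6 + (-3 - ⅓*4)) - M = 1/(-6 + (-3 - 4/3)) - M = 1/(-6 - 13/3) - M = 1/(-31/3) - M = -3/31 - M)
85*(-(-6 - 3) + Z(5, -9)) = 85*(-(-6 - 3) + (-3/31 - 1*(-9))) = 85*(-1*(-9) + (-3/31 + 9)) = 85*(9 + 276/31) = 85*(555/31) = 47175/31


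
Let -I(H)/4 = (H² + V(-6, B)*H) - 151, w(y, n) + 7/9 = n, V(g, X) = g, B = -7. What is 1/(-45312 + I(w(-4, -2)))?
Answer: -81/3629248 ≈ -2.2319e-5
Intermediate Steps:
w(y, n) = -7/9 + n
I(H) = 604 - 4*H² + 24*H (I(H) = -4*((H² - 6*H) - 151) = -4*(-151 + H² - 6*H) = 604 - 4*H² + 24*H)
1/(-45312 + I(w(-4, -2))) = 1/(-45312 + (604 - 4*(-7/9 - 2)² + 24*(-7/9 - 2))) = 1/(-45312 + (604 - 4*(-25/9)² + 24*(-25/9))) = 1/(-45312 + (604 - 4*625/81 - 200/3)) = 1/(-45312 + (604 - 2500/81 - 200/3)) = 1/(-45312 + 41024/81) = 1/(-3629248/81) = -81/3629248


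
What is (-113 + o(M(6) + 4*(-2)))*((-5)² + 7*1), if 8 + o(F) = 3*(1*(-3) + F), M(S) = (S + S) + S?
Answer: -3200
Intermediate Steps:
M(S) = 3*S (M(S) = 2*S + S = 3*S)
o(F) = -17 + 3*F (o(F) = -8 + 3*(1*(-3) + F) = -8 + 3*(-3 + F) = -8 + (-9 + 3*F) = -17 + 3*F)
(-113 + o(M(6) + 4*(-2)))*((-5)² + 7*1) = (-113 + (-17 + 3*(3*6 + 4*(-2))))*((-5)² + 7*1) = (-113 + (-17 + 3*(18 - 8)))*(25 + 7) = (-113 + (-17 + 3*10))*32 = (-113 + (-17 + 30))*32 = (-113 + 13)*32 = -100*32 = -3200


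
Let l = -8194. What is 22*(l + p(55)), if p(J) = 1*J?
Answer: -179058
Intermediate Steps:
p(J) = J
22*(l + p(55)) = 22*(-8194 + 55) = 22*(-8139) = -179058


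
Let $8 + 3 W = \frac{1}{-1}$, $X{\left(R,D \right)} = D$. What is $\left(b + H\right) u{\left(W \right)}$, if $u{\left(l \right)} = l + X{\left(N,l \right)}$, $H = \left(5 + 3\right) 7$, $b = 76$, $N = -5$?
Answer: $-792$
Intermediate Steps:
$H = 56$ ($H = 8 \cdot 7 = 56$)
$W = -3$ ($W = - \frac{8}{3} + \frac{1}{3 \left(-1\right)} = - \frac{8}{3} + \frac{1}{3} \left(-1\right) = - \frac{8}{3} - \frac{1}{3} = -3$)
$u{\left(l \right)} = 2 l$ ($u{\left(l \right)} = l + l = 2 l$)
$\left(b + H\right) u{\left(W \right)} = \left(76 + 56\right) 2 \left(-3\right) = 132 \left(-6\right) = -792$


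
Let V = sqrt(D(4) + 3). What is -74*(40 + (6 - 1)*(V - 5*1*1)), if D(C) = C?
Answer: -1110 - 370*sqrt(7) ≈ -2088.9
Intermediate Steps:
V = sqrt(7) (V = sqrt(4 + 3) = sqrt(7) ≈ 2.6458)
-74*(40 + (6 - 1)*(V - 5*1*1)) = -74*(40 + (6 - 1)*(sqrt(7) - 5*1*1)) = -74*(40 + 5*(sqrt(7) - 5*1)) = -74*(40 + 5*(sqrt(7) - 5)) = -74*(40 + 5*(-5 + sqrt(7))) = -74*(40 + (-25 + 5*sqrt(7))) = -74*(15 + 5*sqrt(7)) = -1110 - 370*sqrt(7)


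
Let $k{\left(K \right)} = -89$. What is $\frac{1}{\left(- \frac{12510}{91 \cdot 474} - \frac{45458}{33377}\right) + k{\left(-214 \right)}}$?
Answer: $- \frac{239947253}{21751694124} \approx -0.011031$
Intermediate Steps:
$\frac{1}{\left(- \frac{12510}{91 \cdot 474} - \frac{45458}{33377}\right) + k{\left(-214 \right)}} = \frac{1}{\left(- \frac{12510}{91 \cdot 474} - \frac{45458}{33377}\right) - 89} = \frac{1}{\left(- \frac{12510}{43134} - \frac{45458}{33377}\right) - 89} = \frac{1}{\left(\left(-12510\right) \frac{1}{43134} - \frac{45458}{33377}\right) - 89} = \frac{1}{\left(- \frac{2085}{7189} - \frac{45458}{33377}\right) - 89} = \frac{1}{- \frac{396388607}{239947253} - 89} = \frac{1}{- \frac{21751694124}{239947253}} = - \frac{239947253}{21751694124}$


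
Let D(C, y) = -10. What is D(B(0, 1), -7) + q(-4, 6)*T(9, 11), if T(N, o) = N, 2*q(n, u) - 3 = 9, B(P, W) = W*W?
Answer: 44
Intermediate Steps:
B(P, W) = W**2
q(n, u) = 6 (q(n, u) = 3/2 + (1/2)*9 = 3/2 + 9/2 = 6)
D(B(0, 1), -7) + q(-4, 6)*T(9, 11) = -10 + 6*9 = -10 + 54 = 44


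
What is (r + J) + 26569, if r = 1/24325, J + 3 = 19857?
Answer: 1129239476/24325 ≈ 46423.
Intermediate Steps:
J = 19854 (J = -3 + 19857 = 19854)
r = 1/24325 ≈ 4.1110e-5
(r + J) + 26569 = (1/24325 + 19854) + 26569 = 482948551/24325 + 26569 = 1129239476/24325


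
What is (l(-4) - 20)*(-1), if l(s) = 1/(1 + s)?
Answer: 61/3 ≈ 20.333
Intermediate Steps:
(l(-4) - 20)*(-1) = (1/(1 - 4) - 20)*(-1) = (1/(-3) - 20)*(-1) = (-⅓ - 20)*(-1) = -61/3*(-1) = 61/3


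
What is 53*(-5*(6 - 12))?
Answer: 1590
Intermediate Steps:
53*(-5*(6 - 12)) = 53*(-5*(-6)) = 53*30 = 1590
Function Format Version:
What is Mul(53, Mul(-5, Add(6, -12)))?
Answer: 1590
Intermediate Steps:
Mul(53, Mul(-5, Add(6, -12))) = Mul(53, Mul(-5, -6)) = Mul(53, 30) = 1590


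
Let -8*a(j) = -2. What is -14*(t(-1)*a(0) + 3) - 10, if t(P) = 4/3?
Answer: -170/3 ≈ -56.667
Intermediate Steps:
a(j) = 1/4 (a(j) = -1/8*(-2) = 1/4)
t(P) = 4/3 (t(P) = 4*(1/3) = 4/3)
-14*(t(-1)*a(0) + 3) - 10 = -14*((4/3)*(1/4) + 3) - 10 = -14*(1/3 + 3) - 10 = -14*10/3 - 10 = -140/3 - 10 = -170/3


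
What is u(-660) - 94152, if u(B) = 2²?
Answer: -94148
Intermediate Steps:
u(B) = 4
u(-660) - 94152 = 4 - 94152 = -94148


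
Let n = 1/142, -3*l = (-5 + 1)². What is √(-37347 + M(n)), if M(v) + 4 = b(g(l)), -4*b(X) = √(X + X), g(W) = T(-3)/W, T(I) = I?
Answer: √(-597616 - 3*√2)/4 ≈ 193.26*I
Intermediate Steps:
l = -16/3 (l = -(-5 + 1)²/3 = -⅓*(-4)² = -⅓*16 = -16/3 ≈ -5.3333)
g(W) = -3/W
b(X) = -√2*√X/4 (b(X) = -√(X + X)/4 = -√2*√X/4)
n = 1/142 ≈ 0.0070423
M(v) = -4 - 3*√2/16 (M(v) = -4 - √2*√(-3/(-16/3))/4 = -4 - √2*√(-3*(-3/16))/4 = -4 - √2*√(9/16)/4 = -4 - ¼*√2*¾ = -4 - 3*√2/16)
√(-37347 + M(n)) = √(-37347 + (-4 - 3*√2/16)) = √(-37351 - 3*√2/16)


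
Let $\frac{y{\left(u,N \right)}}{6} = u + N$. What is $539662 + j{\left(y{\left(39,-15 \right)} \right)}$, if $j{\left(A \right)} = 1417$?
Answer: $541079$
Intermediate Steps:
$y{\left(u,N \right)} = 6 N + 6 u$ ($y{\left(u,N \right)} = 6 \left(u + N\right) = 6 \left(N + u\right) = 6 N + 6 u$)
$539662 + j{\left(y{\left(39,-15 \right)} \right)} = 539662 + 1417 = 541079$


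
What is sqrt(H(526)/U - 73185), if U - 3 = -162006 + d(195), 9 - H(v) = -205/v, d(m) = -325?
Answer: I*sqrt(33347283285742951927)/21346132 ≈ 270.53*I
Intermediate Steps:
H(v) = 9 + 205/v (H(v) = 9 - (-205)/v = 9 + 205/v)
U = -162328 (U = 3 + (-162006 - 325) = 3 - 162331 = -162328)
sqrt(H(526)/U - 73185) = sqrt((9 + 205/526)/(-162328) - 73185) = sqrt((9 + 205*(1/526))*(-1/162328) - 73185) = sqrt((9 + 205/526)*(-1/162328) - 73185) = sqrt((4939/526)*(-1/162328) - 73185) = sqrt(-4939/85384528 - 73185) = sqrt(-6248866686619/85384528) = I*sqrt(33347283285742951927)/21346132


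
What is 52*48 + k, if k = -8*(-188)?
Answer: 4000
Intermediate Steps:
k = 1504
52*48 + k = 52*48 + 1504 = 2496 + 1504 = 4000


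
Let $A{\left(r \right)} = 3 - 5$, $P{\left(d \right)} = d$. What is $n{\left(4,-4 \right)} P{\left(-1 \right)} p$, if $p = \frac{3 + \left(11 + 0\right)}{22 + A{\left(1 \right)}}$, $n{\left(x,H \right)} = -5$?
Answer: $\frac{7}{2} \approx 3.5$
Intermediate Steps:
$A{\left(r \right)} = -2$ ($A{\left(r \right)} = 3 - 5 = -2$)
$p = \frac{7}{10}$ ($p = \frac{3 + \left(11 + 0\right)}{22 - 2} = \frac{3 + 11}{20} = 14 \cdot \frac{1}{20} = \frac{7}{10} \approx 0.7$)
$n{\left(4,-4 \right)} P{\left(-1 \right)} p = \left(-5\right) \left(-1\right) \frac{7}{10} = 5 \cdot \frac{7}{10} = \frac{7}{2}$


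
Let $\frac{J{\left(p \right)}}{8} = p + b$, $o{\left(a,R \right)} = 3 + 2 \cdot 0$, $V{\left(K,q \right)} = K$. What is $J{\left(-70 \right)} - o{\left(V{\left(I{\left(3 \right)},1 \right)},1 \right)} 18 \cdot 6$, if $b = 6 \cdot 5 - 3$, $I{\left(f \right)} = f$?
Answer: $-668$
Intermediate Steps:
$o{\left(a,R \right)} = 3$ ($o{\left(a,R \right)} = 3 + 0 = 3$)
$b = 27$ ($b = 30 - 3 = 27$)
$J{\left(p \right)} = 216 + 8 p$ ($J{\left(p \right)} = 8 \left(p + 27\right) = 8 \left(27 + p\right) = 216 + 8 p$)
$J{\left(-70 \right)} - o{\left(V{\left(I{\left(3 \right)},1 \right)},1 \right)} 18 \cdot 6 = \left(216 + 8 \left(-70\right)\right) - 3 \cdot 18 \cdot 6 = \left(216 - 560\right) - 54 \cdot 6 = -344 - 324 = -668$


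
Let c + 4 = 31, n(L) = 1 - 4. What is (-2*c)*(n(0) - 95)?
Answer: 5292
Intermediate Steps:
n(L) = -3
c = 27 (c = -4 + 31 = 27)
(-2*c)*(n(0) - 95) = (-2*27)*(-3 - 95) = -54*(-98) = 5292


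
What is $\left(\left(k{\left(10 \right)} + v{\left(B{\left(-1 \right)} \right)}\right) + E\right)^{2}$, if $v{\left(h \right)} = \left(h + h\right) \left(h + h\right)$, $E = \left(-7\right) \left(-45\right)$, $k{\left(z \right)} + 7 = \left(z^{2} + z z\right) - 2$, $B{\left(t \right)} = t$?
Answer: $260100$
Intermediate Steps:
$k{\left(z \right)} = -9 + 2 z^{2}$ ($k{\left(z \right)} = -7 - \left(2 - z^{2} - z z\right) = -7 + \left(\left(z^{2} + z^{2}\right) - 2\right) = -7 + \left(2 z^{2} - 2\right) = -7 + \left(-2 + 2 z^{2}\right) = -9 + 2 z^{2}$)
$E = 315$
$v{\left(h \right)} = 4 h^{2}$ ($v{\left(h \right)} = 2 h 2 h = 4 h^{2}$)
$\left(\left(k{\left(10 \right)} + v{\left(B{\left(-1 \right)} \right)}\right) + E\right)^{2} = \left(\left(\left(-9 + 2 \cdot 10^{2}\right) + 4 \left(-1\right)^{2}\right) + 315\right)^{2} = \left(\left(\left(-9 + 2 \cdot 100\right) + 4 \cdot 1\right) + 315\right)^{2} = \left(\left(\left(-9 + 200\right) + 4\right) + 315\right)^{2} = \left(\left(191 + 4\right) + 315\right)^{2} = \left(195 + 315\right)^{2} = 510^{2} = 260100$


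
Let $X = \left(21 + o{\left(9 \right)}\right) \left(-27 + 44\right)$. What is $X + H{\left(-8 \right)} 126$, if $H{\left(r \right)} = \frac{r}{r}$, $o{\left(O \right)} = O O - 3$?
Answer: $1809$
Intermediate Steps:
$o{\left(O \right)} = -3 + O^{2}$ ($o{\left(O \right)} = O^{2} - 3 = -3 + O^{2}$)
$H{\left(r \right)} = 1$
$X = 1683$ ($X = \left(21 - \left(3 - 9^{2}\right)\right) \left(-27 + 44\right) = \left(21 + \left(-3 + 81\right)\right) 17 = \left(21 + 78\right) 17 = 99 \cdot 17 = 1683$)
$X + H{\left(-8 \right)} 126 = 1683 + 1 \cdot 126 = 1683 + 126 = 1809$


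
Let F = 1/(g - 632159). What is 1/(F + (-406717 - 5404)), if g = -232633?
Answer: -864792/356398943833 ≈ -2.4265e-6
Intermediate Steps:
F = -1/864792 (F = 1/(-232633 - 632159) = 1/(-864792) = -1/864792 ≈ -1.1563e-6)
1/(F + (-406717 - 5404)) = 1/(-1/864792 + (-406717 - 5404)) = 1/(-1/864792 - 412121) = 1/(-356398943833/864792) = -864792/356398943833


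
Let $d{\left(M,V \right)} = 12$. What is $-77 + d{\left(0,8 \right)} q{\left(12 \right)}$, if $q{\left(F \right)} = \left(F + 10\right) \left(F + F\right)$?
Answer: $6259$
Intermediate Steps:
$q{\left(F \right)} = 2 F \left(10 + F\right)$ ($q{\left(F \right)} = \left(10 + F\right) 2 F = 2 F \left(10 + F\right)$)
$-77 + d{\left(0,8 \right)} q{\left(12 \right)} = -77 + 12 \cdot 2 \cdot 12 \left(10 + 12\right) = -77 + 12 \cdot 2 \cdot 12 \cdot 22 = -77 + 12 \cdot 528 = -77 + 6336 = 6259$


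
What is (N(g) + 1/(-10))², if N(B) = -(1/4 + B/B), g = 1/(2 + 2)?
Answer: 729/400 ≈ 1.8225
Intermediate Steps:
g = ¼ (g = 1/4 = ¼ ≈ 0.25000)
N(B) = -5/4 (N(B) = -(1*(¼) + 1) = -(¼ + 1) = -1*5/4 = -5/4)
(N(g) + 1/(-10))² = (-5/4 + 1/(-10))² = (-5/4 - ⅒)² = (-27/20)² = 729/400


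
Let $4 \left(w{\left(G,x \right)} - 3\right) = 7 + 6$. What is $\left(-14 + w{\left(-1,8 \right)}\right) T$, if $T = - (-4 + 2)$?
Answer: $- \frac{31}{2} \approx -15.5$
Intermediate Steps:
$T = 2$ ($T = \left(-1\right) \left(-2\right) = 2$)
$w{\left(G,x \right)} = \frac{25}{4}$ ($w{\left(G,x \right)} = 3 + \frac{7 + 6}{4} = 3 + \frac{1}{4} \cdot 13 = 3 + \frac{13}{4} = \frac{25}{4}$)
$\left(-14 + w{\left(-1,8 \right)}\right) T = \left(-14 + \frac{25}{4}\right) 2 = \left(- \frac{31}{4}\right) 2 = - \frac{31}{2}$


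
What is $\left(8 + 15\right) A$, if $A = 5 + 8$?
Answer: $299$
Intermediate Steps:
$A = 13$
$\left(8 + 15\right) A = \left(8 + 15\right) 13 = 23 \cdot 13 = 299$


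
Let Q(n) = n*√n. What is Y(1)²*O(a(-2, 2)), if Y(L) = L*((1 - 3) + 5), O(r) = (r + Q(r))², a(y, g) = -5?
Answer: -900 + 450*I*√5 ≈ -900.0 + 1006.2*I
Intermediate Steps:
Q(n) = n^(3/2)
O(r) = (r + r^(3/2))²
Y(L) = 3*L (Y(L) = L*(-2 + 5) = L*3 = 3*L)
Y(1)²*O(a(-2, 2)) = (3*1)²*(-5 + (-5)^(3/2))² = 3²*(-5 - 5*I*√5)² = 9*(-5 - 5*I*√5)²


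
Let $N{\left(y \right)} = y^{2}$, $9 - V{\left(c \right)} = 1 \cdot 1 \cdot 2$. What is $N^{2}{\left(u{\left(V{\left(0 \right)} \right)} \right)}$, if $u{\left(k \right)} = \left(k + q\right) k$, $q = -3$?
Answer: $614656$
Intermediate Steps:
$V{\left(c \right)} = 7$ ($V{\left(c \right)} = 9 - 1 \cdot 1 \cdot 2 = 9 - 1 \cdot 2 = 9 - 2 = 7$)
$u{\left(k \right)} = k \left(-3 + k\right)$ ($u{\left(k \right)} = \left(k - 3\right) k = \left(-3 + k\right) k = k \left(-3 + k\right)$)
$N^{2}{\left(u{\left(V{\left(0 \right)} \right)} \right)} = \left(\left(7 \left(-3 + 7\right)\right)^{2}\right)^{2} = \left(\left(7 \cdot 4\right)^{2}\right)^{2} = \left(28^{2}\right)^{2} = 784^{2} = 614656$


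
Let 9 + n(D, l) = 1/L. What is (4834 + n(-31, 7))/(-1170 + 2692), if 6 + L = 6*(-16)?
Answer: 492149/155244 ≈ 3.1702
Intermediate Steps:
L = -102 (L = -6 + 6*(-16) = -6 - 96 = -102)
n(D, l) = -919/102 (n(D, l) = -9 + 1/(-102) = -9 - 1/102 = -919/102)
(4834 + n(-31, 7))/(-1170 + 2692) = (4834 - 919/102)/(-1170 + 2692) = (492149/102)/1522 = (492149/102)*(1/1522) = 492149/155244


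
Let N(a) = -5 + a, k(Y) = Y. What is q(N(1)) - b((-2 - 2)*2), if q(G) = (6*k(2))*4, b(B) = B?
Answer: 56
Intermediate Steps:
q(G) = 48 (q(G) = (6*2)*4 = 12*4 = 48)
q(N(1)) - b((-2 - 2)*2) = 48 - (-2 - 2)*2 = 48 - (-4)*2 = 48 - 1*(-8) = 48 + 8 = 56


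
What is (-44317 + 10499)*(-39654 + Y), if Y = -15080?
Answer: 1850994412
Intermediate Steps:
(-44317 + 10499)*(-39654 + Y) = (-44317 + 10499)*(-39654 - 15080) = -33818*(-54734) = 1850994412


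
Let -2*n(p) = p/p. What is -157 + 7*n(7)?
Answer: -321/2 ≈ -160.50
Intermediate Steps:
n(p) = -1/2 (n(p) = -p/(2*p) = -1/2*1 = -1/2)
-157 + 7*n(7) = -157 + 7*(-1/2) = -157 - 7/2 = -321/2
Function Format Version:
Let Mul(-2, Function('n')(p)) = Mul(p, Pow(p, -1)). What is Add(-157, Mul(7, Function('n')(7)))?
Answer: Rational(-321, 2) ≈ -160.50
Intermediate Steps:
Function('n')(p) = Rational(-1, 2) (Function('n')(p) = Mul(Rational(-1, 2), Mul(p, Pow(p, -1))) = Mul(Rational(-1, 2), 1) = Rational(-1, 2))
Add(-157, Mul(7, Function('n')(7))) = Add(-157, Mul(7, Rational(-1, 2))) = Add(-157, Rational(-7, 2)) = Rational(-321, 2)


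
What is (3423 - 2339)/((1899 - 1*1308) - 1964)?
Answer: -1084/1373 ≈ -0.78951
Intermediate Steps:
(3423 - 2339)/((1899 - 1*1308) - 1964) = 1084/((1899 - 1308) - 1964) = 1084/(591 - 1964) = 1084/(-1373) = 1084*(-1/1373) = -1084/1373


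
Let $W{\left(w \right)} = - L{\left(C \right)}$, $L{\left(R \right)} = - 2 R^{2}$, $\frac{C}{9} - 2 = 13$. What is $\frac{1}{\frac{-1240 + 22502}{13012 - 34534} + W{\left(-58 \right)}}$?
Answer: $\frac{10761}{392227819} \approx 2.7436 \cdot 10^{-5}$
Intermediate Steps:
$C = 135$ ($C = 18 + 9 \cdot 13 = 18 + 117 = 135$)
$W{\left(w \right)} = 36450$ ($W{\left(w \right)} = - \left(-2\right) 135^{2} = - \left(-2\right) 18225 = \left(-1\right) \left(-36450\right) = 36450$)
$\frac{1}{\frac{-1240 + 22502}{13012 - 34534} + W{\left(-58 \right)}} = \frac{1}{\frac{-1240 + 22502}{13012 - 34534} + 36450} = \frac{1}{\frac{21262}{-21522} + 36450} = \frac{1}{21262 \left(- \frac{1}{21522}\right) + 36450} = \frac{1}{- \frac{10631}{10761} + 36450} = \frac{1}{\frac{392227819}{10761}} = \frac{10761}{392227819}$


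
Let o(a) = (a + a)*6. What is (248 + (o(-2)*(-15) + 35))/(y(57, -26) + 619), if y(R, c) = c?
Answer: 643/593 ≈ 1.0843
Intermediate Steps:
o(a) = 12*a (o(a) = (2*a)*6 = 12*a)
(248 + (o(-2)*(-15) + 35))/(y(57, -26) + 619) = (248 + ((12*(-2))*(-15) + 35))/(-26 + 619) = (248 + (-24*(-15) + 35))/593 = (248 + (360 + 35))*(1/593) = (248 + 395)*(1/593) = 643*(1/593) = 643/593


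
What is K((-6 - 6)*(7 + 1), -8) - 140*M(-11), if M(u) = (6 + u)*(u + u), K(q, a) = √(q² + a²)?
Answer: -15400 + 8*√145 ≈ -15304.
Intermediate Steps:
K(q, a) = √(a² + q²)
M(u) = 2*u*(6 + u) (M(u) = (6 + u)*(2*u) = 2*u*(6 + u))
K((-6 - 6)*(7 + 1), -8) - 140*M(-11) = √((-8)² + ((-6 - 6)*(7 + 1))²) - 280*(-11)*(6 - 11) = √(64 + (-12*8)²) - 280*(-11)*(-5) = √(64 + (-96)²) - 140*110 = √(64 + 9216) - 15400 = √9280 - 15400 = 8*√145 - 15400 = -15400 + 8*√145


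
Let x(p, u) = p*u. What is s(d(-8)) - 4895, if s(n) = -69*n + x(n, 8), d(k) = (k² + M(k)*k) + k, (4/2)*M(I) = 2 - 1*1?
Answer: -8067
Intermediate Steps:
M(I) = ½ (M(I) = (2 - 1*1)/2 = (2 - 1)/2 = (½)*1 = ½)
d(k) = k² + 3*k/2 (d(k) = (k² + k/2) + k = k² + 3*k/2)
s(n) = -61*n (s(n) = -69*n + n*8 = -69*n + 8*n = -61*n)
s(d(-8)) - 4895 = -61*(-8)*(3 + 2*(-8))/2 - 4895 = -61*(-8)*(3 - 16)/2 - 4895 = -61*(-8)*(-13)/2 - 4895 = -61*52 - 4895 = -3172 - 4895 = -8067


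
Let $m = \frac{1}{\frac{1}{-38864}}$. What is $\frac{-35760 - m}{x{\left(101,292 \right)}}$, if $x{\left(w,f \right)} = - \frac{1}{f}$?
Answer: $-906368$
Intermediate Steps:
$m = -38864$ ($m = \frac{1}{- \frac{1}{38864}} = -38864$)
$\frac{-35760 - m}{x{\left(101,292 \right)}} = \frac{-35760 - -38864}{\left(-1\right) \frac{1}{292}} = \frac{-35760 + 38864}{\left(-1\right) \frac{1}{292}} = \frac{3104}{- \frac{1}{292}} = 3104 \left(-292\right) = -906368$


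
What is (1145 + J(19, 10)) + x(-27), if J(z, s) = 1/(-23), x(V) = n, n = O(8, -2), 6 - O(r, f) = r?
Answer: 26288/23 ≈ 1143.0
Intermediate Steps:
O(r, f) = 6 - r
n = -2 (n = 6 - 1*8 = 6 - 8 = -2)
x(V) = -2
J(z, s) = -1/23
(1145 + J(19, 10)) + x(-27) = (1145 - 1/23) - 2 = 26334/23 - 2 = 26288/23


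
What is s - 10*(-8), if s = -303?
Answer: -223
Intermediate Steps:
s - 10*(-8) = -303 - 10*(-8) = -303 + 80 = -223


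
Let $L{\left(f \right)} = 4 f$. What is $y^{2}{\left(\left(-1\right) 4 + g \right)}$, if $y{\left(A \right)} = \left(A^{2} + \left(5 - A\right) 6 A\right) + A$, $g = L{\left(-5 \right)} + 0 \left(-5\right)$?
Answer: $13133376$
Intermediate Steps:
$g = -20$ ($g = 4 \left(-5\right) + 0 \left(-5\right) = -20 + 0 = -20$)
$y{\left(A \right)} = A + A^{2} + A \left(30 - 6 A\right)$ ($y{\left(A \right)} = \left(A^{2} + \left(30 - 6 A\right) A\right) + A = \left(A^{2} + A \left(30 - 6 A\right)\right) + A = A + A^{2} + A \left(30 - 6 A\right)$)
$y^{2}{\left(\left(-1\right) 4 + g \right)} = \left(\left(\left(-1\right) 4 - 20\right) \left(31 - 5 \left(\left(-1\right) 4 - 20\right)\right)\right)^{2} = \left(\left(-4 - 20\right) \left(31 - 5 \left(-4 - 20\right)\right)\right)^{2} = \left(- 24 \left(31 - -120\right)\right)^{2} = \left(- 24 \left(31 + 120\right)\right)^{2} = \left(\left(-24\right) 151\right)^{2} = \left(-3624\right)^{2} = 13133376$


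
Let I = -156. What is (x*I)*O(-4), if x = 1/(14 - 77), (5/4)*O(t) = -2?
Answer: -416/105 ≈ -3.9619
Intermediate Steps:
O(t) = -8/5 (O(t) = (⅘)*(-2) = -8/5)
x = -1/63 (x = 1/(-63) = -1/63 ≈ -0.015873)
(x*I)*O(-4) = -1/63*(-156)*(-8/5) = (52/21)*(-8/5) = -416/105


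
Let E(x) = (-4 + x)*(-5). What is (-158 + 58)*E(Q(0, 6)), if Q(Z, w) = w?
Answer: 1000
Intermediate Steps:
E(x) = 20 - 5*x
(-158 + 58)*E(Q(0, 6)) = (-158 + 58)*(20 - 5*6) = -100*(20 - 30) = -100*(-10) = 1000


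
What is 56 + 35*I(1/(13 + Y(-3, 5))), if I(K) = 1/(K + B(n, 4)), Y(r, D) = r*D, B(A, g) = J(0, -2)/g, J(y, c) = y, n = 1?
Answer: -14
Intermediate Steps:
B(A, g) = 0 (B(A, g) = 0/g = 0)
Y(r, D) = D*r
I(K) = 1/K (I(K) = 1/(K + 0) = 1/K)
56 + 35*I(1/(13 + Y(-3, 5))) = 56 + 35/(1/(13 + 5*(-3))) = 56 + 35/(1/(13 - 15)) = 56 + 35/(1/(-2)) = 56 + 35/(-1/2) = 56 + 35*(-2) = 56 - 70 = -14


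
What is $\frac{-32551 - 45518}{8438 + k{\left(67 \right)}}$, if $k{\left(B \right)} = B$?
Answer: $- \frac{26023}{2835} \approx -9.1792$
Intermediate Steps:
$\frac{-32551 - 45518}{8438 + k{\left(67 \right)}} = \frac{-32551 - 45518}{8438 + 67} = - \frac{78069}{8505} = \left(-78069\right) \frac{1}{8505} = - \frac{26023}{2835}$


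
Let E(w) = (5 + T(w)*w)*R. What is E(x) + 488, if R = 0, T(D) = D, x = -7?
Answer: 488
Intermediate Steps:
E(w) = 0 (E(w) = (5 + w*w)*0 = (5 + w**2)*0 = 0)
E(x) + 488 = 0 + 488 = 488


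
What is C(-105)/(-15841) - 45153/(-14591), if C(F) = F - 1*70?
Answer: 102546014/33019433 ≈ 3.1056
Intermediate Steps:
C(F) = -70 + F (C(F) = F - 70 = -70 + F)
C(-105)/(-15841) - 45153/(-14591) = (-70 - 105)/(-15841) - 45153/(-14591) = -175*(-1/15841) - 45153*(-1/14591) = 25/2263 + 45153/14591 = 102546014/33019433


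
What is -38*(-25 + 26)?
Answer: -38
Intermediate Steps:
-38*(-25 + 26) = -38*1 = -38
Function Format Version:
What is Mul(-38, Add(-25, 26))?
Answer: -38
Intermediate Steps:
Mul(-38, Add(-25, 26)) = Mul(-38, 1) = -38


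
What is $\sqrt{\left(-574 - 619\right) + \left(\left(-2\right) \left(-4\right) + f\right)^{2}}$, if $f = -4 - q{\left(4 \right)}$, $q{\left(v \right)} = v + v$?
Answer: $i \sqrt{1177} \approx 34.307 i$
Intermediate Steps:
$q{\left(v \right)} = 2 v$
$f = -12$ ($f = -4 - 2 \cdot 4 = -4 - 8 = -12$)
$\sqrt{\left(-574 - 619\right) + \left(\left(-2\right) \left(-4\right) + f\right)^{2}} = \sqrt{\left(-574 - 619\right) + \left(\left(-2\right) \left(-4\right) - 12\right)^{2}} = \sqrt{-1193 + \left(8 - 12\right)^{2}} = \sqrt{-1193 + \left(-4\right)^{2}} = \sqrt{-1193 + 16} = \sqrt{-1177} = i \sqrt{1177}$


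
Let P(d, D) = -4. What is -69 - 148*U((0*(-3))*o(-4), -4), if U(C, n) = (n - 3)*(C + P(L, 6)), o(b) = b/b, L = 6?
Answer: -4213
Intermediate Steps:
o(b) = 1
U(C, n) = (-4 + C)*(-3 + n) (U(C, n) = (n - 3)*(C - 4) = (-3 + n)*(-4 + C) = (-4 + C)*(-3 + n))
-69 - 148*U((0*(-3))*o(-4), -4) = -69 - 148*(12 - 4*(-4) - 3*0*(-3) + ((0*(-3))*1)*(-4)) = -69 - 148*(12 + 16 - 0 + (0*1)*(-4)) = -69 - 148*(12 + 16 - 3*0 + 0*(-4)) = -69 - 148*(12 + 16 + 0 + 0) = -69 - 148*28 = -69 - 4144 = -4213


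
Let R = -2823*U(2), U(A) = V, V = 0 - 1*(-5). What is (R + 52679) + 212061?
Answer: 250625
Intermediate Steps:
V = 5 (V = 0 + 5 = 5)
U(A) = 5
R = -14115 (R = -2823*5 = -14115)
(R + 52679) + 212061 = (-14115 + 52679) + 212061 = 38564 + 212061 = 250625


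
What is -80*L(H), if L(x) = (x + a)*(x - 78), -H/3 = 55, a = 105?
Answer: -1166400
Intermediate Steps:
H = -165 (H = -3*55 = -165)
L(x) = (-78 + x)*(105 + x) (L(x) = (x + 105)*(x - 78) = (105 + x)*(-78 + x) = (-78 + x)*(105 + x))
-80*L(H) = -80*(-8190 + (-165)² + 27*(-165)) = -80*(-8190 + 27225 - 4455) = -80*14580 = -1166400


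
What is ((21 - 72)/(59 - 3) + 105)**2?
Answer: 33977241/3136 ≈ 10835.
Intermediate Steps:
((21 - 72)/(59 - 3) + 105)**2 = (-51/56 + 105)**2 = (5829/56)**2 = 33977241/3136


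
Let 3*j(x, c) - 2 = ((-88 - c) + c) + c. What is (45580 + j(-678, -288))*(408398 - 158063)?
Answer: 11379060870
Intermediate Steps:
j(x, c) = -86/3 + c/3 (j(x, c) = 2/3 + (((-88 - c) + c) + c)/3 = 2/3 + (-88 + c)/3 = 2/3 + (-88/3 + c/3) = -86/3 + c/3)
(45580 + j(-678, -288))*(408398 - 158063) = (45580 + (-86/3 + (1/3)*(-288)))*(408398 - 158063) = (45580 + (-86/3 - 96))*250335 = (45580 - 374/3)*250335 = (136366/3)*250335 = 11379060870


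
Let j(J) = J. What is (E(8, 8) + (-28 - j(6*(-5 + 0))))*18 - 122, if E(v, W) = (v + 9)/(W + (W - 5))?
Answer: -640/11 ≈ -58.182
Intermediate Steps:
E(v, W) = (9 + v)/(-5 + 2*W) (E(v, W) = (9 + v)/(W + (-5 + W)) = (9 + v)/(-5 + 2*W))
(E(8, 8) + (-28 - j(6*(-5 + 0))))*18 - 122 = ((9 + 8)/(-5 + 2*8) + (-28 - 6*(-5 + 0)))*18 - 122 = (17/(-5 + 16) + (-28 - 6*(-5)))*18 - 122 = (17/11 + (-28 - 1*(-30)))*18 - 122 = ((1/11)*17 + (-28 + 30))*18 - 122 = (17/11 + 2)*18 - 122 = (39/11)*18 - 122 = 702/11 - 122 = -640/11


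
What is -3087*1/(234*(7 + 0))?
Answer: -49/26 ≈ -1.8846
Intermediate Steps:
-3087*1/(234*(7 + 0)) = -3087/((13*7)*18) = -3087/(91*18) = -3087/1638 = -3087*1/1638 = -49/26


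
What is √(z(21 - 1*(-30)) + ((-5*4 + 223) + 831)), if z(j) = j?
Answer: √1085 ≈ 32.939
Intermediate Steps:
√(z(21 - 1*(-30)) + ((-5*4 + 223) + 831)) = √((21 - 1*(-30)) + ((-5*4 + 223) + 831)) = √((21 + 30) + ((-20 + 223) + 831)) = √(51 + (203 + 831)) = √(51 + 1034) = √1085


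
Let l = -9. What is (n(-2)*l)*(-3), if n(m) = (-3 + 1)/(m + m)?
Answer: 27/2 ≈ 13.500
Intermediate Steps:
n(m) = -1/m (n(m) = -2*1/(2*m) = -1/m)
(n(-2)*l)*(-3) = (-1/(-2)*(-9))*(-3) = (-1*(-1/2)*(-9))*(-3) = ((1/2)*(-9))*(-3) = -9/2*(-3) = 27/2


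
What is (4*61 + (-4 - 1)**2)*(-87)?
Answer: -23403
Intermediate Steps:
(4*61 + (-4 - 1)**2)*(-87) = (244 + (-5)**2)*(-87) = (244 + 25)*(-87) = 269*(-87) = -23403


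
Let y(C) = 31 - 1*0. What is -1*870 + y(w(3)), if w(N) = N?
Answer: -839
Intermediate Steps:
y(C) = 31 (y(C) = 31 + 0 = 31)
-1*870 + y(w(3)) = -1*870 + 31 = -870 + 31 = -839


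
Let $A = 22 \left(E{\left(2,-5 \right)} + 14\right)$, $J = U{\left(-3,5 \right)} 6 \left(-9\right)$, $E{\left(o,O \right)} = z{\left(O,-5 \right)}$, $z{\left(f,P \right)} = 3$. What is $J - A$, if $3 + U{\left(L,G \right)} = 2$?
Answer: $-320$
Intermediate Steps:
$E{\left(o,O \right)} = 3$
$U{\left(L,G \right)} = -1$ ($U{\left(L,G \right)} = -3 + 2 = -1$)
$J = 54$ ($J = \left(-1\right) 6 \left(-9\right) = \left(-6\right) \left(-9\right) = 54$)
$A = 374$ ($A = 22 \left(3 + 14\right) = 22 \cdot 17 = 374$)
$J - A = 54 - 374 = -320$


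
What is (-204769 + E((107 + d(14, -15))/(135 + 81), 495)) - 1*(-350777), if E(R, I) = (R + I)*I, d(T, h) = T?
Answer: 9391447/24 ≈ 3.9131e+5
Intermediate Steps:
E(R, I) = I*(I + R) (E(R, I) = (I + R)*I = I*(I + R))
(-204769 + E((107 + d(14, -15))/(135 + 81), 495)) - 1*(-350777) = (-204769 + 495*(495 + (107 + 14)/(135 + 81))) - 1*(-350777) = (-204769 + 495*(495 + 121/216)) + 350777 = (-204769 + 495*(107041/216)) + 350777 = (-204769 + 5887255/24) + 350777 = 972799/24 + 350777 = 9391447/24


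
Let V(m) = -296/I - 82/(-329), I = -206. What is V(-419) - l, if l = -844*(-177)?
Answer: -5062254018/33887 ≈ -1.4939e+5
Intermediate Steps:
V(m) = 57138/33887 (V(m) = -296/(-206) - 82/(-329) = -296*(-1/206) - 82*(-1/329) = 148/103 + 82/329 = 57138/33887)
l = 149388
V(-419) - l = 57138/33887 - 1*149388 = 57138/33887 - 149388 = -5062254018/33887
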